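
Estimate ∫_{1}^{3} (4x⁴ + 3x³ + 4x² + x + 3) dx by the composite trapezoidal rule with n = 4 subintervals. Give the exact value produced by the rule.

h = (3 − 1)/4 = 0.5.
Nodes x₀,…,x₄ = 1, 1.5, 2, 2.5, 3.
f(x) = 4x⁴ + 3x³ + 4x² + x + 3: f₀=15, f₁=43.875, f₂=109, f₃=233.625, f₄=447.
(h/2)·[f₀ + 2f₁ + 2f₂ + 2f₃ + f₄] = 0.25·(1235) = 308.75.

308.75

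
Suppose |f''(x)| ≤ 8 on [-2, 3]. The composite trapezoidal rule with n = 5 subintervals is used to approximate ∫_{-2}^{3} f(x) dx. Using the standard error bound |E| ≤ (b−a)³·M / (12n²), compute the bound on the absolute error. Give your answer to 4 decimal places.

|E| ≤ (5)³·8 / (12·5²) = 1000/300 = 3.3333.

3.3333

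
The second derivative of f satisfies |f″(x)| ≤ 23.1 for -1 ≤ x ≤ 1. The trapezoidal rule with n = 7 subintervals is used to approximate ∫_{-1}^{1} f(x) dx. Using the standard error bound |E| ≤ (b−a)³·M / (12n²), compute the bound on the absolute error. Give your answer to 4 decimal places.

0.3143

|E| ≤ (2)³·23.1 / (12·7²) = 184.8/588 = 0.3143.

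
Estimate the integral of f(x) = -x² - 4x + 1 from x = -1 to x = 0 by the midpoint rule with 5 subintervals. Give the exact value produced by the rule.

2.67

h = (0 − (-1))/5 = 0.2.
Midpoints m₁,…,m₅ = -0.9, -0.7, -0.5, -0.3, -0.1.
f(m₁)=3.79, f(m₂)=3.31, f(m₃)=2.75, f(m₄)=2.11, f(m₅)=1.39.
h·[f(m₁) + f(m₂) + f(m₃) + f(m₄) + f(m₅)] = 0.2·(13.35) = 2.67.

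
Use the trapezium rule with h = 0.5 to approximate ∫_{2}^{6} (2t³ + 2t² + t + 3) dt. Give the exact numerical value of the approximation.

811

h = (6 − 2)/8 = 0.5.
Nodes t₀,…,t₈ = 2, 2.5, 3, 3.5, 4, 4.5, 5, 5.5, 6.
f(t) = 2t³ + 2t² + t + 3: f₀=29, f₁=49.25, f₂=78, f₃=116.75, f₄=167, f₅=230.25, f₆=308, f₇=401.75, f₈=513.
(h/2)·[f₀ + 2f₁ + 2f₂ + 2f₃ + 2f₄ + 2f₅ + 2f₆ + 2f₇ + f₈] = 0.25·(3244) = 811.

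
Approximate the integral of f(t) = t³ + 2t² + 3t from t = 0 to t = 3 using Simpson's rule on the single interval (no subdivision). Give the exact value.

51.75

S = (b−a)/6 · [f(0) + 4f(1.5) + f(3)] = 0.5·[0 + 4·12.375 + 54] = 51.75.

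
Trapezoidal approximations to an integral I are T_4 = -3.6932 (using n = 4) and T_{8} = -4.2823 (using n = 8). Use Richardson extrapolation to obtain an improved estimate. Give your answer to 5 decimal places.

-4.47867

R = (4·T_{8} − T_4) / 3 = (4·(-4.2823) − (-3.6932))/3 = (-13.4360)/3 = -4.47867.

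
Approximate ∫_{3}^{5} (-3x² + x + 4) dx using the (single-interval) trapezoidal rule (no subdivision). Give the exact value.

T = (b−a)/2 · [f(3) + f(5)] = 1·[(-20) + (-66)] = -86.

-86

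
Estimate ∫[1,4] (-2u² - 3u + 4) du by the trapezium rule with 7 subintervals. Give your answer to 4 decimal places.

-52.6837

h = (4 − 1)/7 = 0.428571.
Nodes u₀,…,u₇ = 1, 1.428571, 1.857143, 2.285714, 2.714286, 3.142857, 3.571429, 4.
f(u) = -2u² - 3u + 4: f₀=-1, f₁=-4.367347, f₂=-8.469388, f₃=-13.306122, f₄=-18.877551, f₅=-25.183673, f₆=-32.224490, f₇=-40.
(h/2)·[f₀ + 2f₁ + 2f₂ + 2f₃ + 2f₄ + 2f₅ + 2f₆ + f₇] = 0.214286·(-245.857143) = -52.6837.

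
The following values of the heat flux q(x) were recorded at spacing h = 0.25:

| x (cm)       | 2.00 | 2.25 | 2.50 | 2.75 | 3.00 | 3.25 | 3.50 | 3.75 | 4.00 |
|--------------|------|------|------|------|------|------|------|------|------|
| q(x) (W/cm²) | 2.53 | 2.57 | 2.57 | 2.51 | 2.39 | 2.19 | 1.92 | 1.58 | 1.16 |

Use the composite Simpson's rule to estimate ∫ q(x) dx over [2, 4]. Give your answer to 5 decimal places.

h = 0.25, n = 8.
(h/3)·[y₀ + 4y₁ + 2y₂ + 4y₃ + 2y₄ + 4y₅ + 2y₆ + 4y₇ + y₈] = 0.083333·(52.85) = 4.40417.

4.40417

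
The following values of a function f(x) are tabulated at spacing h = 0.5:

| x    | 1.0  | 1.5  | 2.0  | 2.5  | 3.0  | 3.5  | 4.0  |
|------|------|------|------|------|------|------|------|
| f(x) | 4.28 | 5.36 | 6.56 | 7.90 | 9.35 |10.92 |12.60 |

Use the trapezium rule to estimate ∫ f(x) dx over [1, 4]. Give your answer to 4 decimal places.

h = 0.5, n = 6.
(h/2)·[y₀ + 2y₁ + 2y₂ + 2y₃ + 2y₄ + 2y₅ + y₆] = 0.25·(97.06) = 24.2650.

24.2650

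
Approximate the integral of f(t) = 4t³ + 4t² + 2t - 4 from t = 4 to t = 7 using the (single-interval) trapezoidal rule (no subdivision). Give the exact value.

T = (b−a)/2 · [f(4) + f(7)] = 1.5·[324 + 1578] = 2853.

2853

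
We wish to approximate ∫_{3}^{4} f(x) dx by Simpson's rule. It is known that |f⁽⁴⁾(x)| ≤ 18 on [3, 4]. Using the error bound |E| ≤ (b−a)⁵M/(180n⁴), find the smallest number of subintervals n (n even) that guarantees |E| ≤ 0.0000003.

Need 18/(180n⁴) ≤ 0.0000003.
n⁴ ≥ 18/(180·0.0000003) = 333333 ⇒ n ≥ 24.0281, so the smallest even n is 26. (n must be even for Simpson's rule.)

26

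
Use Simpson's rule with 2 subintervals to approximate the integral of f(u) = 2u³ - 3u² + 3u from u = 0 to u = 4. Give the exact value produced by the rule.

h = (4 − 0)/2 = 2.
Nodes u₀,…,u₂ = 0, 2, 4.
f(u) = 2u³ - 3u² + 3u: f₀=0, f₁=10, f₂=92.
(h/3)·[f₀ + 4f₁ + f₂] = 0.666667·(132) = 88.

88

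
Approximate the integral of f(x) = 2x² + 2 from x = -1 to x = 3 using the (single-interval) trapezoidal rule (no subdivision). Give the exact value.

48

T = (b−a)/2 · [f(-1) + f(3)] = 2·[4 + 20] = 48.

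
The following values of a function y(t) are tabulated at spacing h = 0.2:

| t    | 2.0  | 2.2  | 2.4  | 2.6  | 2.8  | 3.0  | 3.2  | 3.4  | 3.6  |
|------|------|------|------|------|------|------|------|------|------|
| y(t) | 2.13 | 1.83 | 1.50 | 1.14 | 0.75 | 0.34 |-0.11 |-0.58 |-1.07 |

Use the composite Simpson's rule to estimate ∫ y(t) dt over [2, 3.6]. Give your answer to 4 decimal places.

h = 0.2, n = 8.
(h/3)·[y₀ + 4y₁ + 2y₂ + 4y₃ + 2y₄ + 4y₅ + 2y₆ + 4y₇ + y₈] = 0.066667·(16.26) = 1.0840.

1.0840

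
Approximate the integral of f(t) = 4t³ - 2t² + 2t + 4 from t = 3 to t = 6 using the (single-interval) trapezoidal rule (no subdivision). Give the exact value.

1362

T = (b−a)/2 · [f(3) + f(6)] = 1.5·[100 + 808] = 1362.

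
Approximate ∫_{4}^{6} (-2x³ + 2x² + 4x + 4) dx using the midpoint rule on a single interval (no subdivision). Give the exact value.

-352

M = (b−a)·f(5) = 2·(-176) = -352.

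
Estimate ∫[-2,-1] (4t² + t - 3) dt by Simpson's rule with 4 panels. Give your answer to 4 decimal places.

h = (-1 − (-2))/4 = 0.25.
Nodes t₀,…,t₄ = -2, -1.75, -1.5, -1.25, -1.
f(t) = 4t² + t - 3: f₀=11, f₁=7.5, f₂=4.5, f₃=2, f₄=0.
(h/3)·[f₀ + 4f₁ + 2f₂ + 4f₃ + f₄] = 0.083333·(58) = 4.8333.

4.8333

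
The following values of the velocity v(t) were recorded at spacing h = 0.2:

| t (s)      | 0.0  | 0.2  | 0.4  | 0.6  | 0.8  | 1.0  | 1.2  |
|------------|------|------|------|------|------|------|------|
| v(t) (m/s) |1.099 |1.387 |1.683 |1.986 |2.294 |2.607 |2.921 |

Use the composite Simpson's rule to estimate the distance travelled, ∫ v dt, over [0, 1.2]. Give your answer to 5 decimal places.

h = 0.2, n = 6.
(h/3)·[y₀ + 4y₁ + 2y₂ + 4y₃ + 2y₄ + 4y₅ + y₆] = 0.066667·(35.894) = 2.39293.

2.39293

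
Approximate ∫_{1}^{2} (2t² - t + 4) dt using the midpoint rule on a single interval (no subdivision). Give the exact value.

7

M = (b−a)·f(1.5) = 1·(7) = 7.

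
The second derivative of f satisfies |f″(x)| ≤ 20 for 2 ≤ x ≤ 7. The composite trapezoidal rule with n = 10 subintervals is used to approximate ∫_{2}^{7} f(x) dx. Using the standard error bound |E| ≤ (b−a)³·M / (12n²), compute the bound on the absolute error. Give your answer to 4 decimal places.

2.0833

|E| ≤ (5)³·20 / (12·10²) = 2500/1200 = 2.0833.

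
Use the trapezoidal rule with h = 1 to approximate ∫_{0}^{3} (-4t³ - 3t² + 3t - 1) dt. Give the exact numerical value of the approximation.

-108

h = (3 − 0)/3 = 1.
Nodes t₀,…,t₃ = 0, 1, 2, 3.
f(t) = -4t³ - 3t² + 3t - 1: f₀=-1, f₁=-5, f₂=-39, f₃=-127.
(h/2)·[f₀ + 2f₁ + 2f₂ + f₃] = 0.5·(-216) = -108.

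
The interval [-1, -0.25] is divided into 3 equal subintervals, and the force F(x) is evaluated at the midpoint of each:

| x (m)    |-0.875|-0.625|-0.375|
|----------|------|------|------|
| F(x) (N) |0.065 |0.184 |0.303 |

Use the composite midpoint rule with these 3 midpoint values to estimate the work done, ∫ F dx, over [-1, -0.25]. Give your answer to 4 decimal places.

h = 0.25, n = 3.
h·[y(m₁) + y(m₂) + y(m₃)] = 0.25·(0.552) = 0.1380.

0.1380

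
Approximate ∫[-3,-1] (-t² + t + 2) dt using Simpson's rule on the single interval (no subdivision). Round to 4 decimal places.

-8.6667

S = (b−a)/6 · [f(-3) + 4f(-2) + f(-1)] = 0.333333·[(-10) + 4·(-4) + 0] = -8.6667.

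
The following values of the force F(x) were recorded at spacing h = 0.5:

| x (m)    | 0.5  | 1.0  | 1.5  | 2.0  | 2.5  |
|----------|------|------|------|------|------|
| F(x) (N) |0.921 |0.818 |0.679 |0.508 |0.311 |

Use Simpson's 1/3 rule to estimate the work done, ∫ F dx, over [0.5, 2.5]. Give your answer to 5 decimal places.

h = 0.5, n = 4.
(h/3)·[y₀ + 4y₁ + 2y₂ + 4y₃ + y₄] = 0.166667·(7.894) = 1.31567.

1.31567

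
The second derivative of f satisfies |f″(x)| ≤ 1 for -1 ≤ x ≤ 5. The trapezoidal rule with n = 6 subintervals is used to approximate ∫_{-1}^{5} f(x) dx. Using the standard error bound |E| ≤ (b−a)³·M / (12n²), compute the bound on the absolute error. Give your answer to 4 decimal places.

0.5000

|E| ≤ (6)³·1 / (12·6²) = 216/432 = 0.5000.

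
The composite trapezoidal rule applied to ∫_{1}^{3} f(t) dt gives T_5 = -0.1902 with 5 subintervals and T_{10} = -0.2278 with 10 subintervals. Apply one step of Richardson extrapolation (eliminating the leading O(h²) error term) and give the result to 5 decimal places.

-0.24033

R = (4·T_{10} − T_5) / 3 = (4·(-0.2278) − (-0.1902))/3 = (-0.7210)/3 = -0.24033.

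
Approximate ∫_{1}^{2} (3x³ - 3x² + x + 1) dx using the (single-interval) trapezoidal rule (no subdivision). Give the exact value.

8.5

T = (b−a)/2 · [f(1) + f(2)] = 0.5·[2 + 15] = 8.5.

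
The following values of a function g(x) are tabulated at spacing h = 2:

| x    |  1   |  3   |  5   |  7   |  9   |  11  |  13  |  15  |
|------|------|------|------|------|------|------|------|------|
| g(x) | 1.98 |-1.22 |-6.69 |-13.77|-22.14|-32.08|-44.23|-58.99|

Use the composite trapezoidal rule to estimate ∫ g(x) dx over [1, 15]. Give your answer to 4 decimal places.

h = 2, n = 7.
(h/2)·[y₀ + 2y₁ + 2y₂ + 2y₃ + 2y₄ + 2y₅ + 2y₆ + y₇] = 1·(-297.27) = -297.2700.

-297.2700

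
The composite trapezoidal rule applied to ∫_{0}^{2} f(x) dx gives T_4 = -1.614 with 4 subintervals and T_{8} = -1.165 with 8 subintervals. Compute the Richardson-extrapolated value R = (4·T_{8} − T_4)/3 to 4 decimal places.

R = (4·T_{8} − T_4) / 3 = (4·(-1.165) − (-1.614))/3 = (-3.046)/3 = -1.0153.

-1.0153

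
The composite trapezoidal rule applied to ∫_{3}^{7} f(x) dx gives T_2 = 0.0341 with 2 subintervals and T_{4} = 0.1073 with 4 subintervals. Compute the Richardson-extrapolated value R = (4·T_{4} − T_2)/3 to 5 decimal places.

0.13170

R = (4·T_{4} − T_2) / 3 = (4·0.1073 − 0.0341)/3 = (0.3951)/3 = 0.13170.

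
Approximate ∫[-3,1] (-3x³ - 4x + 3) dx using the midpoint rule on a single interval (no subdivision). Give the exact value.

M = (b−a)·f(-1) = 4·(10) = 40.

40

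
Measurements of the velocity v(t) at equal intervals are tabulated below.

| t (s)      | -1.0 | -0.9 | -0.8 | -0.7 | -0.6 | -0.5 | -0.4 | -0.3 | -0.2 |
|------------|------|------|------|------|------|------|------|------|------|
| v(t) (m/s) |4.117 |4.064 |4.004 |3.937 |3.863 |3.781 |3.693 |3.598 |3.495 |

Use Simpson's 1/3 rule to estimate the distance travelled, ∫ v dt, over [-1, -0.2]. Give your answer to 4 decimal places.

h = 0.1, n = 8.
(h/3)·[y₀ + 4y₁ + 2y₂ + 4y₃ + 2y₄ + 4y₅ + 2y₆ + 4y₇ + y₈] = 0.033333·(92.252) = 3.0751.

3.0751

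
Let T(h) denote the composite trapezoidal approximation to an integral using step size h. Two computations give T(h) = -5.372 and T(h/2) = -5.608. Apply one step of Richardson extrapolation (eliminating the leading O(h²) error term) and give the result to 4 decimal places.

R = (4·T(h/2) − T(h)) / 3 = (4·(-5.608) − (-5.372))/3 = (-17.060)/3 = -5.6867.

-5.6867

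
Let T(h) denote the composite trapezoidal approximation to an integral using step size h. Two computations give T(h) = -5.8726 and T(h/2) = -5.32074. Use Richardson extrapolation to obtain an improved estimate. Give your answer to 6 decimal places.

-5.136787

R = (4·T(h/2) − T(h)) / 3 = (4·(-5.32074) − (-5.8726))/3 = (-15.41036)/3 = -5.136787.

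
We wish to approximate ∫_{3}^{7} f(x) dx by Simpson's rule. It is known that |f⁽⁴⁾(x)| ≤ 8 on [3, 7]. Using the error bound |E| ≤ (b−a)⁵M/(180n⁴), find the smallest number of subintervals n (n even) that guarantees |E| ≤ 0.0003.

20

Need 8192/(180n⁴) ≤ 0.0003.
n⁴ ≥ 8192/(180·0.0003) = 151704 ⇒ n ≥ 19.7355, so the smallest even n is 20. (n must be even for Simpson's rule.)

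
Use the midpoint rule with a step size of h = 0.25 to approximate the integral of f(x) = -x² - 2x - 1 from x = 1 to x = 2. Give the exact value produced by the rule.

-6.328125

h = (2 − 1)/4 = 0.25.
Midpoints m₁,…,m₄ = 1.125, 1.375, 1.625, 1.875.
f(m₁)=-4.515625, f(m₂)=-5.640625, f(m₃)=-6.890625, f(m₄)=-8.265625.
h·[f(m₁) + f(m₂) + f(m₃) + f(m₄)] = 0.25·(-25.3125) = -6.328125.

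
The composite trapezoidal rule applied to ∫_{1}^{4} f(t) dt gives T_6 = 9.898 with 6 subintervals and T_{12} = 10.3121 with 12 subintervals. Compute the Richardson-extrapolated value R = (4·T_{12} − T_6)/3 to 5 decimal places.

10.45013

R = (4·T_{12} − T_6) / 3 = (4·10.3121 − 9.898)/3 = (31.3504)/3 = 10.45013.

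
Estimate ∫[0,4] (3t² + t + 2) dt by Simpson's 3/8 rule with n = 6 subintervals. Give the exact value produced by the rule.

h = (4 − 0)/6 = 0.666667.
Nodes t₀,…,t₆ = 0, 0.666667, 1.333333, 2, 2.666667, 3.333333, 4.
f(t) = 3t² + t + 2: f₀=2, f₁=4, f₂=8.666667, f₃=16, f₄=26, f₅=38.666667, f₆=54.
(3h/8)·[f₀ + 3f₁ + 3f₂ + 2f₃ + 3f₄ + 3f₅ + f₆] = 0.25·(320) = 80.

80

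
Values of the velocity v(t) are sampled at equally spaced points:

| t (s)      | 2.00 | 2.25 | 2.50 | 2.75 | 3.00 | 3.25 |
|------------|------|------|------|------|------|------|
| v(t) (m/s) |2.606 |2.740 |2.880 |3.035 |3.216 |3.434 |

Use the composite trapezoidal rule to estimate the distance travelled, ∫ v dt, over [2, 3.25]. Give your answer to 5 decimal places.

h = 0.25, n = 5.
(h/2)·[y₀ + 2y₁ + 2y₂ + 2y₃ + 2y₄ + y₅] = 0.125·(29.782) = 3.72275.

3.72275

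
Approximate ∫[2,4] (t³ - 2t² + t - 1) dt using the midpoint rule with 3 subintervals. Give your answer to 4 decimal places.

26.1481

h = (4 − 2)/3 = 0.666667.
Midpoints m₁,…,m₃ = 2.333333, 3, 3.666667.
f(m₁)=3.148148, f(m₂)=11, f(m₃)=25.074074.
h·[f(m₁) + f(m₂) + f(m₃)] = 0.666667·(39.222222) = 26.1481.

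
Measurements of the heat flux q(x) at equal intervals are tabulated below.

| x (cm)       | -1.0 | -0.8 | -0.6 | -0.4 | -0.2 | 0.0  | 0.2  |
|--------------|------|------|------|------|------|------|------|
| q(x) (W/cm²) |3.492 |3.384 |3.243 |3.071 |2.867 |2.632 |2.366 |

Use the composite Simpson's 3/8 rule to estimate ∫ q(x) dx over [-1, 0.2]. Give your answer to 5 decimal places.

3.62835

h = 0.2, n = 6.
(3h/8)·[y₀ + 3y₁ + 3y₂ + 2y₃ + 3y₄ + 3y₅ + y₆] = 0.075·(48.378) = 3.62835.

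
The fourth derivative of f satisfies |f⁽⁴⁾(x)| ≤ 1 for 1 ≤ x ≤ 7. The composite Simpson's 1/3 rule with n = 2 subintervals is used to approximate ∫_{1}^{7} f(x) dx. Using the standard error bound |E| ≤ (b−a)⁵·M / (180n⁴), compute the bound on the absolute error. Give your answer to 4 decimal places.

|E| ≤ (6)⁵·1 / (180·2⁴) = 7776/2880 = 2.7000.

2.7000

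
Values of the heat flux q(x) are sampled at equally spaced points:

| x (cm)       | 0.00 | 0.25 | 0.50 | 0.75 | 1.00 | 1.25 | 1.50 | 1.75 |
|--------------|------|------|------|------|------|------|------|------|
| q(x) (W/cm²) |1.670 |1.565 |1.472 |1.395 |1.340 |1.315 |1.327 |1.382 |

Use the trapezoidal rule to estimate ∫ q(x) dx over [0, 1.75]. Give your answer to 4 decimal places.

h = 0.25, n = 7.
(h/2)·[y₀ + 2y₁ + 2y₂ + 2y₃ + 2y₄ + 2y₅ + 2y₆ + y₇] = 0.125·(19.880) = 2.4850.

2.4850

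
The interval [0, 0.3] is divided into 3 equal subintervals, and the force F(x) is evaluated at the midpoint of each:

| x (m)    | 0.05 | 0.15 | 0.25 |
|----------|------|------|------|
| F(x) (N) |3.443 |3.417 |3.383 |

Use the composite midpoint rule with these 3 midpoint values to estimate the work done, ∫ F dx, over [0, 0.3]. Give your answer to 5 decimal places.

h = 0.1, n = 3.
h·[y(m₁) + y(m₂) + y(m₃)] = 0.1·(10.243) = 1.02430.

1.02430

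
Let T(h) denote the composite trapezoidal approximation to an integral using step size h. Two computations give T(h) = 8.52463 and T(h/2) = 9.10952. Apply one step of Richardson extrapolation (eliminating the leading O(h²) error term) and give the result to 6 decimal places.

9.304483

R = (4·T(h/2) − T(h)) / 3 = (4·9.10952 − 8.52463)/3 = (27.91345)/3 = 9.304483.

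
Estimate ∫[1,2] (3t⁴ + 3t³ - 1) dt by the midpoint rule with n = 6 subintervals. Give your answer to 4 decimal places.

28.7216

h = (2 − 1)/6 = 0.166667.
Midpoints m₁,…,m₆ = 1.083333, 1.25, 1.416667, 1.583333, 1.75, 1.916667.
f(m₁)=6.946325, f(m₂)=12.18359375, f(m₃)=19.612992, f(m₄)=29.762297, f(m₅)=43.21484375, f(m₆)=60.609520.
h·[f(m₁) + f(m₂) + f(m₃) + f(m₄) + f(m₅) + f(m₆)] = 0.166667·(172.329572) = 28.7216.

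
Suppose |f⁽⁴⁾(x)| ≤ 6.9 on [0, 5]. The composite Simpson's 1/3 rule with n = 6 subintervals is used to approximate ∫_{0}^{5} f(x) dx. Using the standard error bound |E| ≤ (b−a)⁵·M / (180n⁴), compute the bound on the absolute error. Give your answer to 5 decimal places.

0.09243

|E| ≤ (5)⁵·6.9 / (180·6⁴) = 21562.5/233280 = 0.09243.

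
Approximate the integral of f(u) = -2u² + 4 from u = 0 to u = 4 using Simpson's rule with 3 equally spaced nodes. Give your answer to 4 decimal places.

h = (4 − 0)/2 = 2.
Nodes u₀,…,u₂ = 0, 2, 4.
f(u) = -2u² + 4: f₀=4, f₁=-4, f₂=-28.
(h/3)·[f₀ + 4f₁ + f₂] = 0.666667·(-40) = -26.6667.

-26.6667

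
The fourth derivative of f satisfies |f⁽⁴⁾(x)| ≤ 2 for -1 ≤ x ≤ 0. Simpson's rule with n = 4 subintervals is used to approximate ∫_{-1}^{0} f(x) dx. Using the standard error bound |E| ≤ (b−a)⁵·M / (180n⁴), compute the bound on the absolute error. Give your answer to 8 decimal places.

|E| ≤ (1)⁵·2 / (180·4⁴) = 2/46080 = 0.00004340.

0.00004340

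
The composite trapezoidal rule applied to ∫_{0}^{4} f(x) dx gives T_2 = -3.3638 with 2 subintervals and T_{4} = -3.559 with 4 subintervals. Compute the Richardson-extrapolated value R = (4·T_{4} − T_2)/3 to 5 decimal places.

R = (4·T_{4} − T_2) / 3 = (4·(-3.559) − (-3.3638))/3 = (-10.8722)/3 = -3.62407.

-3.62407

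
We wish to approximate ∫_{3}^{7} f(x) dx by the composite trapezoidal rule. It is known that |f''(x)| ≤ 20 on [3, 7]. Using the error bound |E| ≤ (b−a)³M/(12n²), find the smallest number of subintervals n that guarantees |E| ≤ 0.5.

Need 1280/(12n²) ≤ 0.5.
n² ≥ 1280/(12·0.5) = 213.333 ⇒ n ≥ 14.6059, so the smallest n is 15.

15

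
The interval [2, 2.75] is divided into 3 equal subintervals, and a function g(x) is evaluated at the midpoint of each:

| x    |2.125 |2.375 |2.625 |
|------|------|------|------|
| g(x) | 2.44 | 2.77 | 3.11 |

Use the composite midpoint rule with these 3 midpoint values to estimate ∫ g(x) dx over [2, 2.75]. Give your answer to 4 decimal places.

2.0800

h = 0.25, n = 3.
h·[y(m₁) + y(m₂) + y(m₃)] = 0.25·(8.32) = 2.0800.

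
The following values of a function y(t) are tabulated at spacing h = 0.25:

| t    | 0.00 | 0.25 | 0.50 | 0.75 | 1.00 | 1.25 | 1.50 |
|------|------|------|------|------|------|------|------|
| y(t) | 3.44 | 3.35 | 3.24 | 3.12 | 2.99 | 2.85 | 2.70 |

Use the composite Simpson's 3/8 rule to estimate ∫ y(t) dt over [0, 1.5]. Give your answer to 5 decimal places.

h = 0.25, n = 6.
(3h/8)·[y₀ + 3y₁ + 3y₂ + 2y₃ + 3y₄ + 3y₅ + y₆] = 0.09375·(49.67) = 4.65656.

4.65656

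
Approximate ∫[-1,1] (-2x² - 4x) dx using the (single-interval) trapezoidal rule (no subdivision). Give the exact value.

T = (b−a)/2 · [f(-1) + f(1)] = 1·[2 + (-6)] = -4.

-4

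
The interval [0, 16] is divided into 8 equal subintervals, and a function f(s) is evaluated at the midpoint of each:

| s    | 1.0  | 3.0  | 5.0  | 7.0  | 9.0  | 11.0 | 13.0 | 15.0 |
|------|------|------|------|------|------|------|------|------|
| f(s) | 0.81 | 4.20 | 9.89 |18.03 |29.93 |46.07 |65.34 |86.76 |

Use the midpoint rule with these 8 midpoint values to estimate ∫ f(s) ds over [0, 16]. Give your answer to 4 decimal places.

h = 2, n = 8.
h·[y(m₁) + y(m₂) + y(m₃) + y(m₄) + y(m₅) + y(m₆) + y(m₇) + y(m₈)] = 2·(261.03) = 522.0600.

522.0600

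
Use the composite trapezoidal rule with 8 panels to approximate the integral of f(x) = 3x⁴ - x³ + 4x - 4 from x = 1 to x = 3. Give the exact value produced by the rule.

h = (3 − 1)/8 = 0.25.
Nodes x₀,…,x₈ = 1, 1.25, 1.5, 1.75, 2, 2.25, 2.5, 2.75, 3.
f(x) = 3x⁴ - x³ + 4x - 4: f₀=2, f₁=6.37109375, f₂=13.8125, f₃=25.77734375, f₄=44, f₅=70.49609375, f₆=107.5625, f₇=157.77734375, f₈=224.
(h/2)·[f₀ + 2f₁ + 2f₂ + 2f₃ + 2f₄ + 2f₅ + 2f₆ + 2f₇ + f₈] = 0.125·(1077.59375) = 134.69921875.

134.69921875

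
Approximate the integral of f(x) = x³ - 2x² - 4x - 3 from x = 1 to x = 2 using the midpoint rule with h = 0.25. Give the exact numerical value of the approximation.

h = (2 − 1)/4 = 0.25.
Midpoints m₁,…,m₄ = 1.125, 1.375, 1.625, 1.875.
f(m₁)=-8.607421875, f(m₂)=-9.681640625, f(m₃)=-10.490234375, f(m₄)=-10.939453125.
h·[f(m₁) + f(m₂) + f(m₃) + f(m₄)] = 0.25·(-39.71875) = -9.9296875.

-9.9296875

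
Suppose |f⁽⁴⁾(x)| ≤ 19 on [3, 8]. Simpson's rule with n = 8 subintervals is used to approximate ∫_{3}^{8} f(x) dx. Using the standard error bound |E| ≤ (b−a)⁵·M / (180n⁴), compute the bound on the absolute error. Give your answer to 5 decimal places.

|E| ≤ (5)⁵·19 / (180·8⁴) = 59375/737280 = 0.08053.

0.08053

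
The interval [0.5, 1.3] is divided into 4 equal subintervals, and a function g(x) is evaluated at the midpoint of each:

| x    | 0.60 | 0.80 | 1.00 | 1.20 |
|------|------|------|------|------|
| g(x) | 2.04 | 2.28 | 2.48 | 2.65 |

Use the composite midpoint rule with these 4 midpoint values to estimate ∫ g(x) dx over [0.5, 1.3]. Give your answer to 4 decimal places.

h = 0.2, n = 4.
h·[y(m₁) + y(m₂) + y(m₃) + y(m₄)] = 0.2·(9.45) = 1.8900.

1.8900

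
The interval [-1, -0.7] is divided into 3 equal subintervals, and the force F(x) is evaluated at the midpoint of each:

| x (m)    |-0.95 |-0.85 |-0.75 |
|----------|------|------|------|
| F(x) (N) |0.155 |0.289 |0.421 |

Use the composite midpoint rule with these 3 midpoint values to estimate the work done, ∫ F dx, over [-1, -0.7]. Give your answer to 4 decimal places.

h = 0.1, n = 3.
h·[y(m₁) + y(m₂) + y(m₃)] = 0.1·(0.865) = 0.0865.

0.0865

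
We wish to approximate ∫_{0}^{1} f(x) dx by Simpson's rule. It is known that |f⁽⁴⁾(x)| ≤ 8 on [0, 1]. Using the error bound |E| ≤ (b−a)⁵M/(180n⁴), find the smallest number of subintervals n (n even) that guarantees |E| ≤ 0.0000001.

26

Need 8/(180n⁴) ≤ 0.0000001.
n⁴ ≥ 8/(180·0.0000001) = 444444 ⇒ n ≥ 25.8199, so the smallest even n is 26. (n must be even for Simpson's rule.)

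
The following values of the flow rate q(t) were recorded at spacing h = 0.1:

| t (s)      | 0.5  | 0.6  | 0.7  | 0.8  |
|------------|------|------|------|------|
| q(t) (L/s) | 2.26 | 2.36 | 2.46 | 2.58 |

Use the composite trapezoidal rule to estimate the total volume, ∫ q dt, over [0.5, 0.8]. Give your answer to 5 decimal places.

0.72400

h = 0.1, n = 3.
(h/2)·[y₀ + 2y₁ + 2y₂ + y₃] = 0.05·(14.48) = 0.72400.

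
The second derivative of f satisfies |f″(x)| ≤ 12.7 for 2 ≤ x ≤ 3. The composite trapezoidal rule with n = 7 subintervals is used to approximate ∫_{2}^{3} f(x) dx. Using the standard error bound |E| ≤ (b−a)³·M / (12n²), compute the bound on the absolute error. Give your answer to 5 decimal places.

0.02160

|E| ≤ (1)³·12.7 / (12·7²) = 12.7/588 = 0.02160.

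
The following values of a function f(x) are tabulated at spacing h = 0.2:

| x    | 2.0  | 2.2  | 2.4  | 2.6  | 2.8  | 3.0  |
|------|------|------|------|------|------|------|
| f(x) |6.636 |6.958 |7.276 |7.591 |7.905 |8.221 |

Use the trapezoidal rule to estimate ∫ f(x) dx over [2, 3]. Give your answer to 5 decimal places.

h = 0.2, n = 5.
(h/2)·[y₀ + 2y₁ + 2y₂ + 2y₃ + 2y₄ + y₅] = 0.1·(74.317) = 7.43170.

7.43170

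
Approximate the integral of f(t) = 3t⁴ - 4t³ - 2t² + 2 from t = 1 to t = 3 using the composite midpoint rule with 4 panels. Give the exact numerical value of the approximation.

h = (3 − 1)/4 = 0.5.
Midpoints m₁,…,m₄ = 1.25, 1.75, 2.25, 2.75.
f(m₁)=-1.61328125, f(m₂)=2.57421875, f(m₃)=23.19921875, f(m₄)=75.26171875.
h·[f(m₁) + f(m₂) + f(m₃) + f(m₄)] = 0.5·(99.421875) = 49.7109375.

49.7109375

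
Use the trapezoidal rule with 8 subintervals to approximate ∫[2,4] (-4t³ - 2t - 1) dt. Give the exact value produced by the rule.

-254.75

h = (4 − 2)/8 = 0.25.
Nodes t₀,…,t₈ = 2, 2.25, 2.5, 2.75, 3, 3.25, 3.5, 3.75, 4.
f(t) = -4t³ - 2t - 1: f₀=-37, f₁=-51.0625, f₂=-68.5, f₃=-89.6875, f₄=-115, f₅=-144.8125, f₆=-179.5, f₇=-219.4375, f₈=-265.
(h/2)·[f₀ + 2f₁ + 2f₂ + 2f₃ + 2f₄ + 2f₅ + 2f₆ + 2f₇ + f₈] = 0.125·(-2038) = -254.75.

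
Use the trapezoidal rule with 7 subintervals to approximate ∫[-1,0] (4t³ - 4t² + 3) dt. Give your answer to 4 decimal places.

h = (0 − (-1))/7 = 0.142857.
Nodes t₀,…,t₇ = -1, -0.857143, -0.714286, -0.571429, -0.428571, -0.285714, -0.142857, 0.
f(t) = 4t³ - 4t² + 3: f₀=-5, f₁=-2.457726, f₂=-0.498542, f₃=0.947522, f₄=1.950437, f₅=2.580175, f₆=2.906706, f₇=3.
(h/2)·[f₀ + 2f₁ + 2f₂ + 2f₃ + 2f₄ + 2f₅ + 2f₆ + f₇] = 0.071429·(8.857143) = 0.6327.

0.6327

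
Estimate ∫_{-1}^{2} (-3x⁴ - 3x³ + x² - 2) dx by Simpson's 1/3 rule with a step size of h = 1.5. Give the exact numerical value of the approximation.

-40.125

h = (2 − (-1))/2 = 1.5.
Nodes x₀,…,x₂ = -1, 0.5, 2.
f(x) = -3x⁴ - 3x³ + x² - 2: f₀=-1, f₁=-2.3125, f₂=-70.
(h/3)·[f₀ + 4f₁ + f₂] = 0.5·(-80.25) = -40.125.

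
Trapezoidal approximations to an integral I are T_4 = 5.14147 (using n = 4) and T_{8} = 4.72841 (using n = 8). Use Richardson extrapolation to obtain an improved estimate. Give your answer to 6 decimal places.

4.590723

R = (4·T_{8} − T_4) / 3 = (4·4.72841 − 5.14147)/3 = (13.77217)/3 = 4.590723.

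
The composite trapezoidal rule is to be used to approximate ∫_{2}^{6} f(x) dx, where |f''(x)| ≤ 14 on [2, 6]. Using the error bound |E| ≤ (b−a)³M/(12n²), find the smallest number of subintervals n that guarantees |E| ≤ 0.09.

29

Need 896/(12n²) ≤ 0.09.
n² ≥ 896/(12·0.09) = 829.63 ⇒ n ≥ 28.8033, so the smallest n is 29.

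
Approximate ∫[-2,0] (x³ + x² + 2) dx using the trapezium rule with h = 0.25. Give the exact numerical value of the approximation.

h = (0 − (-2))/8 = 0.25.
Nodes x₀,…,x₈ = -2, -1.75, -1.5, -1.25, -1, -0.75, -0.5, -0.25, 0.
f(x) = x³ + x² + 2: f₀=-2, f₁=-0.296875, f₂=0.875, f₃=1.609375, f₄=2, f₅=2.140625, f₆=2.125, f₇=2.046875, f₈=2.
(h/2)·[f₀ + 2f₁ + 2f₂ + 2f₃ + 2f₄ + 2f₅ + 2f₆ + 2f₇ + f₈] = 0.125·(21) = 2.625.

2.625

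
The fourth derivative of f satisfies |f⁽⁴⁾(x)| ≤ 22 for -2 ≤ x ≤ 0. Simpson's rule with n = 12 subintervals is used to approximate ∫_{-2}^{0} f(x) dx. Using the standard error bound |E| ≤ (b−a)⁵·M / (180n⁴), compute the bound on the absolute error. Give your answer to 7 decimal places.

|E| ≤ (2)⁵·22 / (180·12⁴) = 704/3732480 = 0.0001886.

0.0001886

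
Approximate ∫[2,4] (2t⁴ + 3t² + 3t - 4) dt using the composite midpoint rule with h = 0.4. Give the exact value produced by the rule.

h = (4 − 2)/5 = 0.4.
Midpoints m₁,…,m₅ = 2.2, 2.6, 3, 3.4, 3.8.
f(m₁)=63.9712, f(m₂)=115.4752, f(m₃)=194, f(m₄)=308.1472, f(m₅)=467.7472.
h·[f(m₁) + f(m₂) + f(m₃) + f(m₄) + f(m₅)] = 0.4·(1149.3408) = 459.73632.

459.73632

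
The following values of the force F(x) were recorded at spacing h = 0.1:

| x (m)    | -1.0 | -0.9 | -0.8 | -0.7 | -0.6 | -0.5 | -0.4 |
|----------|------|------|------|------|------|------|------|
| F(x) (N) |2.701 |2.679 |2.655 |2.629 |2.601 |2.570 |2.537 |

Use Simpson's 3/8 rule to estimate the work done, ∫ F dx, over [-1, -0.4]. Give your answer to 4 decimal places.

1.5754

h = 0.1, n = 6.
(3h/8)·[y₀ + 3y₁ + 3y₂ + 2y₃ + 3y₄ + 3y₅ + y₆] = 0.0375·(42.011) = 1.5754.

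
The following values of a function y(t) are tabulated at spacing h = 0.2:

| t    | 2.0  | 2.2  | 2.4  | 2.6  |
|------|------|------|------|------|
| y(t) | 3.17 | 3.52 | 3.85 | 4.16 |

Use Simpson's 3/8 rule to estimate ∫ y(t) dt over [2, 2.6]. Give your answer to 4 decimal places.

h = 0.2, n = 3.
(3h/8)·[y₀ + 3y₁ + 3y₂ + y₃] = 0.075·(29.44) = 2.2080.

2.2080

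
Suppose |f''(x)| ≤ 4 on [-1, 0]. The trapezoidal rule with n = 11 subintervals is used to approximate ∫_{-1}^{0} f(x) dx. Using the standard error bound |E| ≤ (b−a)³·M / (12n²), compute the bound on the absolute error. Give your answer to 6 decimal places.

0.002755

|E| ≤ (1)³·4 / (12·11²) = 4/1452 = 0.002755.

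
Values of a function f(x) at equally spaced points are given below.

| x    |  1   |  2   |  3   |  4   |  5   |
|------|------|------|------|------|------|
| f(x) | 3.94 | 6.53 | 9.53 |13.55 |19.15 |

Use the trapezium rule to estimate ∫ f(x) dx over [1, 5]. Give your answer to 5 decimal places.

41.15500

h = 1, n = 4.
(h/2)·[y₀ + 2y₁ + 2y₂ + 2y₃ + y₄] = 0.5·(82.31) = 41.15500.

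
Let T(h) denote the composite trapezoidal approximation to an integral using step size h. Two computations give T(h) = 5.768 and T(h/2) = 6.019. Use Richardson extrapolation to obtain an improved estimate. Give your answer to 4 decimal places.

R = (4·T(h/2) − T(h)) / 3 = (4·6.019 − 5.768)/3 = (18.308)/3 = 6.1027.

6.1027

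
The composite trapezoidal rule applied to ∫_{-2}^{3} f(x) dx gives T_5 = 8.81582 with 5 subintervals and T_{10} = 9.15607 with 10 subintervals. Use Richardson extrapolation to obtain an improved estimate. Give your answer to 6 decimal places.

R = (4·T_{10} − T_5) / 3 = (4·9.15607 − 8.81582)/3 = (27.80846)/3 = 9.269487.

9.269487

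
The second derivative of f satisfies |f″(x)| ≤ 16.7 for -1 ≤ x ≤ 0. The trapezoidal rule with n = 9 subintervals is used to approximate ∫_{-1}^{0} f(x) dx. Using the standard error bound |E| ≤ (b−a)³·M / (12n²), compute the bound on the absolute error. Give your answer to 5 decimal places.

0.01718

|E| ≤ (1)³·16.7 / (12·9²) = 16.7/972 = 0.01718.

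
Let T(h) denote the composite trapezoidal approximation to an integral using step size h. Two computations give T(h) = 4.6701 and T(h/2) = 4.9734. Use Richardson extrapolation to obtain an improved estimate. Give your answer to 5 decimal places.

5.07450

R = (4·T(h/2) − T(h)) / 3 = (4·4.9734 − 4.6701)/3 = (15.2235)/3 = 5.07450.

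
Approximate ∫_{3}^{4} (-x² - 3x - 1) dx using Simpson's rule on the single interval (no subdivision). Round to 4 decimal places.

-23.8333

S = (b−a)/6 · [f(3) + 4f(3.5) + f(4)] = 0.166667·[(-19) + 4·(-23.75) + (-29)] = -23.8333.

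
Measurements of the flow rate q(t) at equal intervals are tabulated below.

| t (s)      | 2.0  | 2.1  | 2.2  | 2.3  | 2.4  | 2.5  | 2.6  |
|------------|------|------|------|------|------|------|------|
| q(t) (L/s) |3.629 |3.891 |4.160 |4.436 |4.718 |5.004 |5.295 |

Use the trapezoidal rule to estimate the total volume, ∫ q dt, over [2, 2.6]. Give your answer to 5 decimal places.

h = 0.1, n = 6.
(h/2)·[y₀ + 2y₁ + 2y₂ + 2y₃ + 2y₄ + 2y₅ + y₆] = 0.05·(53.342) = 2.66710.

2.66710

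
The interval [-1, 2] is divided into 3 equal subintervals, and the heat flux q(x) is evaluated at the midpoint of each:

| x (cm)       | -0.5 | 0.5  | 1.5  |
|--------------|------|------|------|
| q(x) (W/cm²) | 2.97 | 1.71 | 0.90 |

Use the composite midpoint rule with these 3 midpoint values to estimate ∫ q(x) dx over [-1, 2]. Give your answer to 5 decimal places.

h = 1, n = 3.
h·[y(m₁) + y(m₂) + y(m₃)] = 1·(5.58) = 5.58000.

5.58000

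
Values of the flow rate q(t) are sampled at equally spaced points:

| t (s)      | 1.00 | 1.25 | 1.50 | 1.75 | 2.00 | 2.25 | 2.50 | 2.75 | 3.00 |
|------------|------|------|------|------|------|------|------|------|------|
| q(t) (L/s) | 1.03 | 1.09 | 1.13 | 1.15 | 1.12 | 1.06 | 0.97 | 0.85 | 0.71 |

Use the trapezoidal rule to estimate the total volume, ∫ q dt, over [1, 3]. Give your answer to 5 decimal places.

h = 0.25, n = 8.
(h/2)·[y₀ + 2y₁ + 2y₂ + 2y₃ + 2y₄ + 2y₅ + 2y₆ + 2y₇ + y₈] = 0.125·(16.48) = 2.06000.

2.06000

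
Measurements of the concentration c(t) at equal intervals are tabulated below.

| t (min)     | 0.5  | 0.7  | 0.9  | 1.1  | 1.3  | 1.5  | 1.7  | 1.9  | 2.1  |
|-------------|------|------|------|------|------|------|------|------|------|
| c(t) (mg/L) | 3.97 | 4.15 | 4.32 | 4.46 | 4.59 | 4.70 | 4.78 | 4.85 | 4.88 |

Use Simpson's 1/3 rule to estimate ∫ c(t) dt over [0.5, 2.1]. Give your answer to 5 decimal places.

h = 0.2, n = 8.
(h/3)·[y₀ + 4y₁ + 2y₂ + 4y₃ + 2y₄ + 4y₅ + 2y₆ + 4y₇ + y₈] = 0.066667·(108.87) = 7.25800.

7.25800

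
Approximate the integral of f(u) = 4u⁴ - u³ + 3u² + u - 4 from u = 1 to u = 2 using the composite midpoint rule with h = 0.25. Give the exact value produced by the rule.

h = (2 − 1)/4 = 0.25.
Midpoints m₁,…,m₄ = 1.125, 1.375, 1.625, 1.875.
f(m₁)=5.9052734375, f(m₂)=14.7451171875, f(m₃)=29.1474609375, f(m₄)=51.2685546875.
h·[f(m₁) + f(m₂) + f(m₃) + f(m₄)] = 0.25·(101.06640625) = 25.2666015625.

25.2666015625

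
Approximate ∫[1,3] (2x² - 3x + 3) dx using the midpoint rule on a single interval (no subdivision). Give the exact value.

M = (b−a)·f(2) = 2·(5) = 10.

10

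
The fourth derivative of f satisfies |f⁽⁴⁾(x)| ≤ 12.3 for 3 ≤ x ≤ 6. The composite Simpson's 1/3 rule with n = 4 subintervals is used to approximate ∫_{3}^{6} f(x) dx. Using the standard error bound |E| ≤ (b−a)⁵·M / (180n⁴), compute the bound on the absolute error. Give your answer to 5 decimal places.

0.06486

|E| ≤ (3)⁵·12.3 / (180·4⁴) = 2988.9/46080 = 0.06486.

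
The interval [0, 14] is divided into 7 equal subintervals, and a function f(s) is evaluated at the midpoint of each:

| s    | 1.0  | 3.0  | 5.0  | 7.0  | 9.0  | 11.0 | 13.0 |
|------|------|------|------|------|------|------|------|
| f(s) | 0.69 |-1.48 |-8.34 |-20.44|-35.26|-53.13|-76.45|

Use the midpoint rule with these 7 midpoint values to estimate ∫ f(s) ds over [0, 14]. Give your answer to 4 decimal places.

-388.8200

h = 2, n = 7.
h·[y(m₁) + y(m₂) + y(m₃) + y(m₄) + y(m₅) + y(m₆) + y(m₇)] = 2·(-194.41) = -388.8200.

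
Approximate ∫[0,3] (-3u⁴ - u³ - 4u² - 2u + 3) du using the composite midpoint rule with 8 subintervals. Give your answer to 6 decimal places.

-199.857925

h = (3 − 0)/8 = 0.375.
Midpoints m₁,…,m₈ = 0.1875, 0.5625, 0.9375, 1.3125, 1.6875, 2.0625, 2.4375, 2.8125.
f(m₁)=2.4740753173828125, f(m₂)=0.1310577392578125, f(m₃)=-5.5320281982421875, f(m₄)=-17.6792449951171875, f(m₅)=-40.8984832763671875, f(m₆)=-81.2014617919921875, f(m₇)=-146.0237274169921875, f(m₈)=-244.2246551513671875.
h·[f(m₁) + f(m₂) + f(m₃) + f(m₄) + f(m₅) + f(m₆) + f(m₇) + f(m₈)] = 0.375·(-532.9544677734375) = -199.857925.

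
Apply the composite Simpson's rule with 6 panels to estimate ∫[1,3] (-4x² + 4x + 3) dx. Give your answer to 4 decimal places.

-12.6667

h = (3 − 1)/6 = 0.333333.
Nodes x₀,…,x₆ = 1, 1.333333, 1.666667, 2, 2.333333, 2.666667, 3.
f(x) = -4x² + 4x + 3: f₀=3, f₁=1.222222, f₂=-1.444444, f₃=-5, f₄=-9.444444, f₅=-14.777778, f₆=-21.
(h/3)·[f₀ + 4f₁ + 2f₂ + 4f₃ + 2f₄ + 4f₅ + f₆] = 0.111111·(-114) = -12.6667.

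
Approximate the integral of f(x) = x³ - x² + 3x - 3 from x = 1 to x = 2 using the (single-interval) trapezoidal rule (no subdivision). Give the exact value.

T = (b−a)/2 · [f(1) + f(2)] = 0.5·[0 + 7] = 3.5.

3.5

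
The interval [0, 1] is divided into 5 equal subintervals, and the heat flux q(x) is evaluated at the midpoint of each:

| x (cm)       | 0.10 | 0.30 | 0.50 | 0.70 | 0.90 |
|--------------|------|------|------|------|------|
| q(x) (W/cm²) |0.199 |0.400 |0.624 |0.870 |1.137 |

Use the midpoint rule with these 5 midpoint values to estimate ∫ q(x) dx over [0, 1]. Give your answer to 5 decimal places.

0.64600

h = 0.2, n = 5.
h·[y(m₁) + y(m₂) + y(m₃) + y(m₄) + y(m₅)] = 0.2·(3.230) = 0.64600.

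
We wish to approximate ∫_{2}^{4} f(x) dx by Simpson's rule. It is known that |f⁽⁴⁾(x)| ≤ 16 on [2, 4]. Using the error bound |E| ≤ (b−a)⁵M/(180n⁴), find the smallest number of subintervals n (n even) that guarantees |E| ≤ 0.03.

Need 512/(180n⁴) ≤ 0.03.
n⁴ ≥ 512/(180·0.03) = 94.8148 ⇒ n ≥ 3.1205, so the smallest even n is 4. (n must be even for Simpson's rule.)

4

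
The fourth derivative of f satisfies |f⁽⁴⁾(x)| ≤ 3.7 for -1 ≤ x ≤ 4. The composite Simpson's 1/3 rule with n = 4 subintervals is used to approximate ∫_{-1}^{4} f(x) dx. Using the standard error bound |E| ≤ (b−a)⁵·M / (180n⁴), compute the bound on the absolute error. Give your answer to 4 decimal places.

0.2509

|E| ≤ (5)⁵·3.7 / (180·4⁴) = 11562.5/46080 = 0.2509.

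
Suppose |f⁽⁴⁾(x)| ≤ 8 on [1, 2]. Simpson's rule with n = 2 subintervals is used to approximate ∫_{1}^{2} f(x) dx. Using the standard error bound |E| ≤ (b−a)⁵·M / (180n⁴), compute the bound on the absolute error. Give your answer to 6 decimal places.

0.002778

|E| ≤ (1)⁵·8 / (180·2⁴) = 8/2880 = 0.002778.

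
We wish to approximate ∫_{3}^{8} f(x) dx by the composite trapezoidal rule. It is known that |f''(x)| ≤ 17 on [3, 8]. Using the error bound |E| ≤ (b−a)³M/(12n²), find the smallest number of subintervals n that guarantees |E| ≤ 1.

Need 2125/(12n²) ≤ 1.
n² ≥ 2125/(12·1) = 177.083 ⇒ n ≥ 13.3073, so the smallest n is 14.

14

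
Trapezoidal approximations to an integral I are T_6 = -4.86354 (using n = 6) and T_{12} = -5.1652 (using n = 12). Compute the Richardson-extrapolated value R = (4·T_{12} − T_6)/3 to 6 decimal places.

R = (4·T_{12} − T_6) / 3 = (4·(-5.1652) − (-4.86354))/3 = (-15.79726)/3 = -5.265753.

-5.265753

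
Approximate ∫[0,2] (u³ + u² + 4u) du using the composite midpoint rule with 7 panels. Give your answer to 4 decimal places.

14.6122

h = (2 − 0)/7 = 0.285714.
Midpoints m₁,…,m₇ = 0.142857, 0.428571, 0.714286, 1, 1.285714, 1.571429, 1.857143.
f(m₁)=0.594752, f(m₂)=1.976676, f(m₃)=3.731778, f(m₄)=6, f(m₅)=8.921283, f(m₆)=12.635569, f(m₇)=17.282799.
h·[f(m₁) + f(m₂) + f(m₃) + f(m₄) + f(m₅) + f(m₆) + f(m₇)] = 0.285714·(51.142857) = 14.6122.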